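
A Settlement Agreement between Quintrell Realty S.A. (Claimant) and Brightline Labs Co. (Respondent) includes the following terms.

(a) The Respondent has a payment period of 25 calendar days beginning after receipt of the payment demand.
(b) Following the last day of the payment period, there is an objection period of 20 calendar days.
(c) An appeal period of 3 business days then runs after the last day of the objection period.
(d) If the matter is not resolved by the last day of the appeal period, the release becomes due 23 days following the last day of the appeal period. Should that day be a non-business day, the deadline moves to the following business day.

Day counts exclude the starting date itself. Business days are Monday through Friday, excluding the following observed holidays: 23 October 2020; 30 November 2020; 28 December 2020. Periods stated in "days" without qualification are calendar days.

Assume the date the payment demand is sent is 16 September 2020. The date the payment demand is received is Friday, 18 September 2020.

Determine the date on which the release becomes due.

1 December 2020

The last day of the payment period: 25 calendar days after 18 September 2020 is 13 October 2020.
The last day of the objection period: 13 October 2020 + 20 days = 2 November 2020.
The last day of the appeal period: 3 business days after Monday, 2 November 2020, skipping weekends — Nov 3, Nov 4, Nov 5 — lands on Thursday, 5 November 2020.
Adding 23 calendar days to 5 November 2020 gives 28 November 2020, which is the date on which the release becomes due. That falls on a Saturday, so it rolls to the next business day, Tuesday, 1 December 2020.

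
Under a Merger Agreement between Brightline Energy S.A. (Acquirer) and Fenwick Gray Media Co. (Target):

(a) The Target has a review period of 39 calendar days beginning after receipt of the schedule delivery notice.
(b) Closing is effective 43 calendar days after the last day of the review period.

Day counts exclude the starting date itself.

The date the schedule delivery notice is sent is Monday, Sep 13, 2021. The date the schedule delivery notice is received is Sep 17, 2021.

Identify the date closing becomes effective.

Dec 8, 2021

The last day of the review period: Sep 17, 2021 + 39 days = Oct 26, 2021.
The date closing becomes effective: 43 calendar days after Oct 26, 2021 is Dec 8, 2021.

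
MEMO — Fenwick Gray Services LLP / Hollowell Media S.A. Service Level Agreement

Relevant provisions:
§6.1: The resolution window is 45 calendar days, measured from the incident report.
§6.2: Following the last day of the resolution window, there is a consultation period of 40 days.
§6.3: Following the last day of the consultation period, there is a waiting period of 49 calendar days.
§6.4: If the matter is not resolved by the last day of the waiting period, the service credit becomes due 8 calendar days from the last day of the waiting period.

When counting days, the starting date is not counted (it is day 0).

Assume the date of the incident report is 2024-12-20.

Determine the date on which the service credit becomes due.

2025-05-11

The last day of the resolution window: 2024-12-20 + 45 days = 2025-02-03.
The last day of the consultation period: 40 calendar days after 2025-02-03 is 2025-03-15.
The last day of the waiting period: 2025-03-15 + 49 days = 2025-05-03.
The date on which the service credit becomes due: 8 calendar days after 2025-05-03 is 2025-05-11.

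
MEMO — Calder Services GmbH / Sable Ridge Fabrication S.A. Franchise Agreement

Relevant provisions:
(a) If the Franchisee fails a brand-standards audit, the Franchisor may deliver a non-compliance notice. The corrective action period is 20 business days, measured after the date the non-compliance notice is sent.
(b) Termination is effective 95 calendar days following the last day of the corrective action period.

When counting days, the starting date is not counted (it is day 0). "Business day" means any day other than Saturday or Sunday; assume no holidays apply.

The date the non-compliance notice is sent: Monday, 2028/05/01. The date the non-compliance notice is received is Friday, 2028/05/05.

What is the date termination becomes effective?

The last day of the corrective action period: 20 business days after Monday, 2028/05/01, skipping weekends — May 2, May 3, May 4, May 5, …, May 25, May 26, May 29 — lands on Monday, 2028/05/29.
The date termination becomes effective: 2028/05/29 + 95 days = 2028/09/01.

2028/09/01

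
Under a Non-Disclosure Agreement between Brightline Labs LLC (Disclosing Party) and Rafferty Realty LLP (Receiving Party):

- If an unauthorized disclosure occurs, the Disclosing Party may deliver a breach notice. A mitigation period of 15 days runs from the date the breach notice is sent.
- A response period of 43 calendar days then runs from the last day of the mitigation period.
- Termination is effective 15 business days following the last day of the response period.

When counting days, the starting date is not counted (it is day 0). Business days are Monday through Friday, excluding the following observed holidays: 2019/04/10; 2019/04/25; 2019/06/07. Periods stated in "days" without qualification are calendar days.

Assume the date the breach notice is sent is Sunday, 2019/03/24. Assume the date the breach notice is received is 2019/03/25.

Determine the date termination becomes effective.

2019/06/12

The last day of the mitigation period: 2019/03/24 + 15 days = 2019/04/08.
The last day of the response period: 43 calendar days after 2019/04/08 is 2019/05/21.
The date termination becomes effective: counting 15 business days from Tuesday, 2019/05/21 (May 22, May 23, May 24, May 27, …, Jun 10, Jun 11, Jun 12, skipping weekends and the listed holiday on Jun 7) reaches Wednesday, 2019/06/12.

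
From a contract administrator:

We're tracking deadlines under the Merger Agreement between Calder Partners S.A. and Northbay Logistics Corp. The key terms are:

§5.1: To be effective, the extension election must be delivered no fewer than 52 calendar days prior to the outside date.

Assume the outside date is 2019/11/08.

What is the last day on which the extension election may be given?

2019/11/08 minus 52 days is 2019/09/17.

2019/09/17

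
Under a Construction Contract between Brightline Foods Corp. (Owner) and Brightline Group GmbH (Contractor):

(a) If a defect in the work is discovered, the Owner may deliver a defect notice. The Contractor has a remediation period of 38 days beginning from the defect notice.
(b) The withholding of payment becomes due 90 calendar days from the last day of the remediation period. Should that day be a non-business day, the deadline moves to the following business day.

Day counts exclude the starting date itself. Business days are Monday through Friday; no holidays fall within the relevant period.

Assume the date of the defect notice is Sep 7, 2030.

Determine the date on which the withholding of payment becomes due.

Adding 38 calendar days to Sep 7, 2030 gives Oct 15, 2030, which is the last day of the remediation period.
Adding 90 calendar days to Oct 15, 2030 gives Jan 13, 2031, which is the date on which the withholding of payment becomes due. Jan 13, 2031 is a Monday, so no roll-forward applies.

Jan 13, 2031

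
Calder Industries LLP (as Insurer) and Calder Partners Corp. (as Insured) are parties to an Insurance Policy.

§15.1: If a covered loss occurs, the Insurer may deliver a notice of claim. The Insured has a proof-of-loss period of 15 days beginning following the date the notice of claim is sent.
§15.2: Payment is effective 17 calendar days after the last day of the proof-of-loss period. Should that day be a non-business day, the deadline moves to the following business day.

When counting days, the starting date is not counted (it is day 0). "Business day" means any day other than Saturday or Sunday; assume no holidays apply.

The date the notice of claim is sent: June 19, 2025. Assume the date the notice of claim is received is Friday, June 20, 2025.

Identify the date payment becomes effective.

The last day of the proof-of-loss period: 15 calendar days after June 19, 2025 is July 4, 2025.
The date payment becomes effective: 17 calendar days after July 4, 2025 is July 21, 2025. July 21, 2025 is a Monday, so no roll-forward applies.

July 21, 2025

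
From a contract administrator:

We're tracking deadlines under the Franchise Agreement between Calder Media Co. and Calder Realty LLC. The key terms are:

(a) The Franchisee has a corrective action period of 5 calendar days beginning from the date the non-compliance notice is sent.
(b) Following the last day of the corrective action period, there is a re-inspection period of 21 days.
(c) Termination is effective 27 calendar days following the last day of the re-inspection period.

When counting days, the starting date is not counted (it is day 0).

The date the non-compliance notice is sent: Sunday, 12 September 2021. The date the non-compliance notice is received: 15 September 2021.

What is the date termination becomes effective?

The last day of the corrective action period: 12 September 2021 + 5 days = 17 September 2021.
Adding 21 calendar days to 17 September 2021 gives 8 October 2021, which is the last day of the re-inspection period.
Adding 27 calendar days to 8 October 2021 gives 4 November 2021, which is the date termination becomes effective.

4 November 2021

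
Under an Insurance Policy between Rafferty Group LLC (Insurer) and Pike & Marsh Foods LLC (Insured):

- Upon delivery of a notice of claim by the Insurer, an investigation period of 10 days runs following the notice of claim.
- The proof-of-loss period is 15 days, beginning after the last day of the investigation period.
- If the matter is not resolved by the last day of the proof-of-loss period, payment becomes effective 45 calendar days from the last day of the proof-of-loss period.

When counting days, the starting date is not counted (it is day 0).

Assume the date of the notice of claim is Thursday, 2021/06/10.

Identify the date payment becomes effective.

2021/08/19

The last day of the investigation period: 10 calendar days after 2021/06/10 is 2021/06/20.
Adding 15 calendar days to 2021/06/20 gives 2021/07/05, which is the last day of the proof-of-loss period.
The date payment becomes effective: 45 calendar days after 2021/07/05 is 2021/08/19.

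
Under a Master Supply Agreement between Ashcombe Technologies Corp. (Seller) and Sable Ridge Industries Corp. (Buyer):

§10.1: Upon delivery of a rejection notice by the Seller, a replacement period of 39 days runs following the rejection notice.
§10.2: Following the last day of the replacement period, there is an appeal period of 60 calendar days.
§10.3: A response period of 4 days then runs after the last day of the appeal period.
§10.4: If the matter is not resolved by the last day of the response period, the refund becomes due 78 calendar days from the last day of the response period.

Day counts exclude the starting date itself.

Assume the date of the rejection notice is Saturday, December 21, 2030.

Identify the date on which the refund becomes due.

June 20, 2031

Adding 39 calendar days to December 21, 2030 gives January 29, 2031, which is the last day of the replacement period.
The last day of the appeal period: 60 calendar days after January 29, 2031 is March 30, 2031.
The last day of the response period: March 30, 2031 + 4 days = April 3, 2031.
The date on which the refund becomes due: April 3, 2031 + 78 days = June 20, 2031.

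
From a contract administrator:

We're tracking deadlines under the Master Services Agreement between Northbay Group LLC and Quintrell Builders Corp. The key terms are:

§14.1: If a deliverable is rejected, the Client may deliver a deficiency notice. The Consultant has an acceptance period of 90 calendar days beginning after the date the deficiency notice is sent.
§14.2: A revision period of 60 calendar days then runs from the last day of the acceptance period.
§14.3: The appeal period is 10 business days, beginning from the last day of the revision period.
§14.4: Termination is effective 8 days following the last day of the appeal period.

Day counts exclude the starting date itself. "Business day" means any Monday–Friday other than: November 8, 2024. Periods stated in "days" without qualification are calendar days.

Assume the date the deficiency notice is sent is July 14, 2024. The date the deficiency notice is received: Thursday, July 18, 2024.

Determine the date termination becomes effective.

January 2, 2025

Adding 90 calendar days to July 14, 2024 gives October 12, 2024, which is the last day of the acceptance period.
Adding 60 calendar days to October 12, 2024 gives December 11, 2024, which is the last day of the revision period.
The last day of the appeal period: counting 10 business days from Wednesday, December 11, 2024 (Dec 12, Dec 13, Dec 16, Dec 17, Dec 18, Dec 19, Dec 20, Dec 23, Dec 24, Dec 25, skipping weekends) reaches Wednesday, December 25, 2024.
The date termination becomes effective: 8 calendar days after December 25, 2024 is January 2, 2025.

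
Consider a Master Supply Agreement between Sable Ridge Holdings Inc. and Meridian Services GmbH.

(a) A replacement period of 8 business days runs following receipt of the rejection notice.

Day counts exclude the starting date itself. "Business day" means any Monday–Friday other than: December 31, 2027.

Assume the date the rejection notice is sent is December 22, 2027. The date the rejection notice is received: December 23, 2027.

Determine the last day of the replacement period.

The last day of the replacement period: counting 8 business days from Thursday, December 23, 2027 (Dec 24, Dec 27, Dec 28, Dec 29, Dec 30, Jan 3, Jan 4, Jan 5, skipping weekends and the listed holiday on Dec 31) reaches Wednesday, January 5, 2028.

January 5, 2028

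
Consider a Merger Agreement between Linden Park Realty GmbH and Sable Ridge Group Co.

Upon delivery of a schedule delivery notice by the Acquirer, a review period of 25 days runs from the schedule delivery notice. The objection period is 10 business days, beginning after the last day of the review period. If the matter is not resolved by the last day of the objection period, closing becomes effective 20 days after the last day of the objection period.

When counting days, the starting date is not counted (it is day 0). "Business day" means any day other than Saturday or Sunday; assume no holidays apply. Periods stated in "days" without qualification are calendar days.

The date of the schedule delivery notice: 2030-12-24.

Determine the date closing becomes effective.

The last day of the review period: 2030-12-24 + 25 days = 2031-01-18.
The last day of the objection period: 10 business days after Saturday, 2031-01-18, skipping weekends — Jan 20, Jan 21, Jan 22, Jan 23, Jan 24, Jan 27, Jan 28, Jan 29, Jan 30, Jan 31 — lands on Friday, 2031-01-31.
The date closing becomes effective: 2031-01-31 + 20 days = 2031-02-20.

2031-02-20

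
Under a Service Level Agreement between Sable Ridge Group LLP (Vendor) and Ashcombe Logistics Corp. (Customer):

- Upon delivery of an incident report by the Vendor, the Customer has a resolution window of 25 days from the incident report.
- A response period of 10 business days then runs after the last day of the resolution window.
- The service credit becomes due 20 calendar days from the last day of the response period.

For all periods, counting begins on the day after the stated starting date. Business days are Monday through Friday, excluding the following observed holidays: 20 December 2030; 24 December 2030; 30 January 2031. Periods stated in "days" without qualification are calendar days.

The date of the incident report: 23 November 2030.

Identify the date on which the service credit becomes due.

23 January 2031

Adding 25 calendar days to 23 November 2030 gives 18 December 2030, which is the last day of the resolution window.
The last day of the response period: counting 10 business days from Wednesday, 18 December 2030 (Dec 19, Dec 23, Dec 25, Dec 26, Dec 27, Dec 30, Dec 31, Jan 1, Jan 2, Jan 3, skipping weekends and the listed holidays on Dec 20, Dec 24) reaches Friday, 3 January 2031.
The date on which the service credit becomes due: 20 calendar days after 3 January 2031 is 23 January 2031.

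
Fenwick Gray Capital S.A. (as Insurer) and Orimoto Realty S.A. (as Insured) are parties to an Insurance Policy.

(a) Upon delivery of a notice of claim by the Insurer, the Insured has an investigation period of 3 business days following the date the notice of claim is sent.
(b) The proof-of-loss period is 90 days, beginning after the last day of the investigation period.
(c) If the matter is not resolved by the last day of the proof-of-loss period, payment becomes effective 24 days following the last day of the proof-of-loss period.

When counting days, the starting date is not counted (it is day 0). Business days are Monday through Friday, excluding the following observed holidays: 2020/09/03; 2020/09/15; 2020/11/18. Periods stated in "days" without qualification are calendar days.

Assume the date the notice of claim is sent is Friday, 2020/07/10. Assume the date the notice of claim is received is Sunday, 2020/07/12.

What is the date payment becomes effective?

2020/11/06

From Friday, 2020/07/10, 3 business days (Jul 13, Jul 14, Jul 15, skipping weekends) brings us to Wednesday, 2020/07/15, which is the last day of the investigation period.
Adding 90 calendar days to 2020/07/15 gives 2020/10/13, which is the last day of the proof-of-loss period.
Adding 24 calendar days to 2020/10/13 gives 2020/11/06, which is the date payment becomes effective.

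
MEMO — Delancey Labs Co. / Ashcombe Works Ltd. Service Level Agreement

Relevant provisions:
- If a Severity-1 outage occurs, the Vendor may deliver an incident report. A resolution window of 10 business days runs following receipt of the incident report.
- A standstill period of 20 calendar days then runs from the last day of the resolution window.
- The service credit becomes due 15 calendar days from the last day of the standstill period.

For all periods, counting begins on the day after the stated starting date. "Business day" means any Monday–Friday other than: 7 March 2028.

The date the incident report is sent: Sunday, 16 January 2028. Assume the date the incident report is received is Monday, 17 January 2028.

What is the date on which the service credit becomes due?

6 March 2028

From Monday, 17 January 2028, 10 business days (Jan 18, Jan 19, Jan 20, Jan 21, Jan 24, Jan 25, Jan 26, Jan 27, Jan 28, Jan 31, skipping weekends) brings us to Monday, 31 January 2028, which is the last day of the resolution window.
The last day of the standstill period: 31 January 2028 + 20 days = 20 February 2028.
The date on which the service credit becomes due: 15 calendar days after 20 February 2028 is 6 March 2028.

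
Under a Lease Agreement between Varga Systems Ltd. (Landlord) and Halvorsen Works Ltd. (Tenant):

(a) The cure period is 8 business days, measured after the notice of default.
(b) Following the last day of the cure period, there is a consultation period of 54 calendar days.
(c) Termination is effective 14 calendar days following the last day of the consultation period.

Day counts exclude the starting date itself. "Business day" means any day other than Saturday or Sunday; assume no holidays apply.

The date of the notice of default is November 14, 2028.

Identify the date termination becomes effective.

January 31, 2029

From Tuesday, November 14, 2028, 8 business days (Nov 15, Nov 16, Nov 17, Nov 20, Nov 21, Nov 22, Nov 23, Nov 24, skipping weekends) brings us to Friday, November 24, 2028, which is the last day of the cure period.
The last day of the consultation period: November 24, 2028 + 54 days = January 17, 2029.
The date termination becomes effective: January 17, 2029 + 14 days = January 31, 2029.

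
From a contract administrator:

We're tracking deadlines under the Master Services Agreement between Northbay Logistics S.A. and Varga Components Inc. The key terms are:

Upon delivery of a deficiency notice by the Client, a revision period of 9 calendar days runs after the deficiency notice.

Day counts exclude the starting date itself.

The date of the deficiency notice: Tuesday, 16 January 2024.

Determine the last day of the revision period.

25 January 2024

The last day of the revision period: 9 calendar days after 16 January 2024 is 25 January 2024.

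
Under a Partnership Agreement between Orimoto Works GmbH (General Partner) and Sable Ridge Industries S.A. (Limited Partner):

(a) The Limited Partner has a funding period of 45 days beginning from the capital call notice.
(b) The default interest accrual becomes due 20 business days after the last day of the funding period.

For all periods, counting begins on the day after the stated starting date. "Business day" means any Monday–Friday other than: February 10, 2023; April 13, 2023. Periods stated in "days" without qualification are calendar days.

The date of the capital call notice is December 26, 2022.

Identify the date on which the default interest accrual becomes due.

March 10, 2023

The last day of the funding period: 45 calendar days after December 26, 2022 is February 9, 2023.
The date on which the default interest accrual becomes due: 20 business days after Thursday, February 9, 2023, skipping weekends and the listed holiday on Feb 10 — Feb 13, Feb 14, Feb 15, Feb 16, …, Mar 8, Mar 9, Mar 10 — lands on Friday, March 10, 2023.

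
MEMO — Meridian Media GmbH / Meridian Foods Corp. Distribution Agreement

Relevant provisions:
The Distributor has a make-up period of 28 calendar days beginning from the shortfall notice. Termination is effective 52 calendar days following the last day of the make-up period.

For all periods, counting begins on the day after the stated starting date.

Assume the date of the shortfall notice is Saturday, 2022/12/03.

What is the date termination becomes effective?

Adding 28 calendar days to 2022/12/03 gives 2022/12/31, which is the last day of the make-up period.
Adding 52 calendar days to 2022/12/31 gives 2023/02/21, which is the date termination becomes effective.

2023/02/21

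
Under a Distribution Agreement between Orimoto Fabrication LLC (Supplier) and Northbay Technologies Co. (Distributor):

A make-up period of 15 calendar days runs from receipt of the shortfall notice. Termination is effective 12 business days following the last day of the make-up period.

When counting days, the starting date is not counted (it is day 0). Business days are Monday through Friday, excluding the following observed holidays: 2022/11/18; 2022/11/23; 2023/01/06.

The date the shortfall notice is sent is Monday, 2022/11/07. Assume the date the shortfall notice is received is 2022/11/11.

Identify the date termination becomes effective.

Adding 15 calendar days to 2022/11/11 gives 2022/11/26, which is the last day of the make-up period.
The date termination becomes effective: 12 business days after Saturday, 2022/11/26, skipping weekends — Nov 28, Nov 29, Nov 30, Dec 1, …, Dec 9, Dec 12, Dec 13 — lands on Tuesday, 2022/12/13.

2022/12/13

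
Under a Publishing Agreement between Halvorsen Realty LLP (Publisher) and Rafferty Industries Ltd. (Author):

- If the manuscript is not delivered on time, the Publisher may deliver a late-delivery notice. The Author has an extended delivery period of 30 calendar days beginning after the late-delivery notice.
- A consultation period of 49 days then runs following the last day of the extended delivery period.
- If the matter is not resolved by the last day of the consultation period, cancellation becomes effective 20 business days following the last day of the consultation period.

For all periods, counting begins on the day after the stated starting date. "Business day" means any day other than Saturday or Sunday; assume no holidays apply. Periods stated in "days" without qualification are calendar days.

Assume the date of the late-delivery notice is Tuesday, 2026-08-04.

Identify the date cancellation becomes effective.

Adding 30 calendar days to 2026-08-04 gives 2026-09-03, which is the last day of the extended delivery period.
Adding 49 calendar days to 2026-09-03 gives 2026-10-22, which is the last day of the consultation period.
The date cancellation becomes effective: counting 20 business days from Thursday, 2026-10-22 (Oct 23, Oct 26, Oct 27, Oct 28, …, Nov 17, Nov 18, Nov 19, skipping weekends) reaches Thursday, 2026-11-19.

2026-11-19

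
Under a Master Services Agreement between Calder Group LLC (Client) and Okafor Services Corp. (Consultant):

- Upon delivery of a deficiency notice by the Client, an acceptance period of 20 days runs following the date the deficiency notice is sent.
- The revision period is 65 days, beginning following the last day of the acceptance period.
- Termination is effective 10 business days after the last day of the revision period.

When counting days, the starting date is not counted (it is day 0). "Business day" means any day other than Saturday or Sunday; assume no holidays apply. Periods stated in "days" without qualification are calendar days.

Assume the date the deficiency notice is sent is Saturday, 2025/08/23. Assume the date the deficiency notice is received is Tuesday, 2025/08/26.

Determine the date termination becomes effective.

The last day of the acceptance period: 20 calendar days after 2025/08/23 is 2025/09/12.
The last day of the revision period: 65 calendar days after 2025/09/12 is 2025/11/16.
From Sunday, 2025/11/16, 10 business days (Nov 17, Nov 18, Nov 19, Nov 20, Nov 21, Nov 24, Nov 25, Nov 26, Nov 27, Nov 28, skipping weekends) brings us to Friday, 2025/11/28, which is the date termination becomes effective.

2025/11/28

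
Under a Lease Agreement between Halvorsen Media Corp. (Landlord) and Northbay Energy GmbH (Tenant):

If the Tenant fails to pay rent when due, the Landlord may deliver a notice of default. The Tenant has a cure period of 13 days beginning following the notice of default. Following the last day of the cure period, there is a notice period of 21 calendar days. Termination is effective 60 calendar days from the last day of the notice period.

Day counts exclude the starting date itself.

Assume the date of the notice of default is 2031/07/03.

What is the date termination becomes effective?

2031/10/05

The last day of the cure period: 2031/07/03 + 13 days = 2031/07/16.
The last day of the notice period: 2031/07/16 + 21 days = 2031/08/06.
The date termination becomes effective: 60 calendar days after 2031/08/06 is 2031/10/05.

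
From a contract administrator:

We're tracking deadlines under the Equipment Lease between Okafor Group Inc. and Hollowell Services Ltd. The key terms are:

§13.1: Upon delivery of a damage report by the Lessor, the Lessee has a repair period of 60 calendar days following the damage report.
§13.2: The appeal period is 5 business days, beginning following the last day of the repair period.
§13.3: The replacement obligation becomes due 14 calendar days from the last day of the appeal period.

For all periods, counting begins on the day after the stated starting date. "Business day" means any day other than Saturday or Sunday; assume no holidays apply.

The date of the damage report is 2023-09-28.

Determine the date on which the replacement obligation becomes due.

Adding 60 calendar days to 2023-09-28 gives 2023-11-27, which is the last day of the repair period.
The last day of the appeal period: 5 business days after Monday, 2023-11-27, skipping weekends — Nov 28, Nov 29, Nov 30, Dec 1, Dec 4 — lands on Monday, 2023-12-04.
The date on which the replacement obligation becomes due: 14 calendar days after 2023-12-04 is 2023-12-18.

2023-12-18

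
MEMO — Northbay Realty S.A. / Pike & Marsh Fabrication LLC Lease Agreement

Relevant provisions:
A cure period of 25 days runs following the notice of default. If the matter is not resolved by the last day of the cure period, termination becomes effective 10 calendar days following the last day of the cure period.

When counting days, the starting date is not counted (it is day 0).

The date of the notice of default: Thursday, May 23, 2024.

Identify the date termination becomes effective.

June 27, 2024

The last day of the cure period: May 23, 2024 + 25 days = June 17, 2024.
The date termination becomes effective: 10 calendar days after June 17, 2024 is June 27, 2024.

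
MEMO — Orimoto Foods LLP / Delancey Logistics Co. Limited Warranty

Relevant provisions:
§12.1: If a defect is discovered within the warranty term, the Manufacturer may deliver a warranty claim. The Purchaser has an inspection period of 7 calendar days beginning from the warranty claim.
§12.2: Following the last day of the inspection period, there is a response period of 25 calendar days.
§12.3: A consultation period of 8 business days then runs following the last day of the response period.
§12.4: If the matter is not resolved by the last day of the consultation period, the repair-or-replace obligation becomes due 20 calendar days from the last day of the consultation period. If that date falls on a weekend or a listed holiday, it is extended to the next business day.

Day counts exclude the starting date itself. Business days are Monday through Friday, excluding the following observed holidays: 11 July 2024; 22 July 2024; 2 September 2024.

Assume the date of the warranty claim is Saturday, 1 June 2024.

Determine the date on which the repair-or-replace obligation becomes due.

5 August 2024

The last day of the inspection period: 7 calendar days after 1 June 2024 is 8 June 2024.
The last day of the response period: 8 June 2024 + 25 days = 3 July 2024.
The last day of the consultation period: counting 8 business days from Wednesday, 3 July 2024 (Jul 4, Jul 5, Jul 8, Jul 9, Jul 10, Jul 12, Jul 15, Jul 16, skipping weekends and the listed holiday on Jul 11) reaches Tuesday, 16 July 2024.
Adding 20 calendar days to 16 July 2024 gives 5 August 2024, which is the date on which the repair-or-replace obligation becomes due. 5 August 2024 is a Monday and is not a listed holiday, so no roll-forward applies.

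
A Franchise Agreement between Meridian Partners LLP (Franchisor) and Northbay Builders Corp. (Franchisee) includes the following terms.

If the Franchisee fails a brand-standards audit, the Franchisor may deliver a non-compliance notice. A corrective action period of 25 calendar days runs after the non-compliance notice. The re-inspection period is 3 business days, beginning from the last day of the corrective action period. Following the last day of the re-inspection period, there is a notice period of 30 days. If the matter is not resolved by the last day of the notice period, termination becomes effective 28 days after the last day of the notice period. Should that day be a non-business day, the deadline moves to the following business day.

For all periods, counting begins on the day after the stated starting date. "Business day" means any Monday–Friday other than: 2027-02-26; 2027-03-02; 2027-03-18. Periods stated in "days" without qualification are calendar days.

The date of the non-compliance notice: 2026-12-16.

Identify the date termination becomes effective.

The last day of the corrective action period: 2026-12-16 + 25 days = 2027-01-10.
The last day of the re-inspection period: 3 business days after Sunday, 2027-01-10, skipping weekends — Jan 11, Jan 12, Jan 13 — lands on Wednesday, 2027-01-13.
The last day of the notice period: 30 calendar days after 2027-01-13 is 2027-02-12.
The date termination becomes effective: 2027-02-12 + 28 days = 2027-03-12. 2027-03-12 is a Friday and is not a listed holiday, so no roll-forward applies.

2027-03-12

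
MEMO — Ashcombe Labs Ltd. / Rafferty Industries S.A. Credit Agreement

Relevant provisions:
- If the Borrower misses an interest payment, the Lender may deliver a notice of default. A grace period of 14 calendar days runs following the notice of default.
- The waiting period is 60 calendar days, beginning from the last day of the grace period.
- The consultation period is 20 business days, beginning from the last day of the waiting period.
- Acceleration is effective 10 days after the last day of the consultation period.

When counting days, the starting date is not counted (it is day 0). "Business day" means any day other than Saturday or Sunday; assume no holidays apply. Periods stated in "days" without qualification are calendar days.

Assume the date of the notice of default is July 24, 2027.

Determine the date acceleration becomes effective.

Adding 14 calendar days to July 24, 2027 gives August 7, 2027, which is the last day of the grace period.
Adding 60 calendar days to August 7, 2027 gives October 6, 2027, which is the last day of the waiting period.
The last day of the consultation period: 20 business days after Wednesday, October 6, 2027, skipping weekends — Oct 7, Oct 8, Oct 11, Oct 12, …, Nov 1, Nov 2, Nov 3 — lands on Wednesday, November 3, 2027.
The date acceleration becomes effective: 10 calendar days after November 3, 2027 is November 13, 2027.

November 13, 2027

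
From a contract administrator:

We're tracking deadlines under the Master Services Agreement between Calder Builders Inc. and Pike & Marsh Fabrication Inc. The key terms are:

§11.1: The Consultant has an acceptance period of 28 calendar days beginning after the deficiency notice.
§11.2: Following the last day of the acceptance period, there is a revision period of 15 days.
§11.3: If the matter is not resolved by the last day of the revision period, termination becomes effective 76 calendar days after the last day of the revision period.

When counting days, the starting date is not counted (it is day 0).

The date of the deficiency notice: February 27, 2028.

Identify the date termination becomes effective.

The last day of the acceptance period: February 27, 2028 + 28 days = March 26, 2028.
The last day of the revision period: 15 calendar days after March 26, 2028 is April 10, 2028.
The date termination becomes effective: April 10, 2028 + 76 days = June 25, 2028.

June 25, 2028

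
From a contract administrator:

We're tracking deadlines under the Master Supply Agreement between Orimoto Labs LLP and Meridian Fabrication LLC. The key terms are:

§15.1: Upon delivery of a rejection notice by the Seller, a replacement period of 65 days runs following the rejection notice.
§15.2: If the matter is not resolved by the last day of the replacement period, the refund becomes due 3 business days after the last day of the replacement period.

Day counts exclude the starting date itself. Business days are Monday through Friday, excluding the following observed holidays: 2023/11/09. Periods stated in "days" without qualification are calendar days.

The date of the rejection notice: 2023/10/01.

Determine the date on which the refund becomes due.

2023/12/08

The last day of the replacement period: 65 calendar days after 2023/10/01 is 2023/12/05.
The date on which the refund becomes due: counting 3 business days from Tuesday, 2023/12/05 (Dec 6, Dec 7, Dec 8, skipping weekends) reaches Friday, 2023/12/08.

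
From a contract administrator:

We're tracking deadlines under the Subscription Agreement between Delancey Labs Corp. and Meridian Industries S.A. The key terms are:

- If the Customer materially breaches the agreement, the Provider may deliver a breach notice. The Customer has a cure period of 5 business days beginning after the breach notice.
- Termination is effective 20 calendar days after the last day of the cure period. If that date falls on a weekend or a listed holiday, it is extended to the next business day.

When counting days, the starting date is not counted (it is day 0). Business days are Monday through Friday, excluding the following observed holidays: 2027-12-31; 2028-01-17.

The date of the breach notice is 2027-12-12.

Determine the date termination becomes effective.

2028-01-06

From Sunday, 2027-12-12, 5 business days (Dec 13, Dec 14, Dec 15, Dec 16, Dec 17, skipping weekends) brings us to Friday, 2027-12-17, which is the last day of the cure period.
The date termination becomes effective: 20 calendar days after 2027-12-17 is 2028-01-06. 2028-01-06 is a Thursday and is not a listed holiday, so no roll-forward applies.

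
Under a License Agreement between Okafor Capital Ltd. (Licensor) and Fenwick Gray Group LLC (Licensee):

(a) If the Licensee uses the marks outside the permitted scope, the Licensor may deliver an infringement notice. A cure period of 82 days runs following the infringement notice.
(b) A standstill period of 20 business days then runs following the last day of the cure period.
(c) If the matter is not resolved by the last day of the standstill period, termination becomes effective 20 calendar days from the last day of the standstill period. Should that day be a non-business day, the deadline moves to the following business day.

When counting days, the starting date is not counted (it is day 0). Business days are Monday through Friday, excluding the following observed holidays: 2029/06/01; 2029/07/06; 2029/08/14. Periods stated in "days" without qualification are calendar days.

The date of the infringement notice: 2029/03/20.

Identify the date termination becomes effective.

The last day of the cure period: 2029/03/20 + 82 days = 2029/06/10.
From Sunday, 2029/06/10, 20 business days (Jun 11, Jun 12, Jun 13, Jun 14, …, Jul 4, Jul 5, Jul 9, skipping weekends and the listed holiday on Jul 6) brings us to Monday, 2029/07/09, which is the last day of the standstill period.
The date termination becomes effective: 2029/07/09 + 20 days = 2029/07/29. That falls on a Sunday, so it rolls to the next business day, Monday, 2029/07/30.

2029/07/30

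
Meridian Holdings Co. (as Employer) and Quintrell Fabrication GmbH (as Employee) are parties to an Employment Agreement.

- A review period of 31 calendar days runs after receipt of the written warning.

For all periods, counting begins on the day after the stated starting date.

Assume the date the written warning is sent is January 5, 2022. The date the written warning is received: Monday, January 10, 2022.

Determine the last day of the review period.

The last day of the review period: 31 calendar days after January 10, 2022 is February 10, 2022.

February 10, 2022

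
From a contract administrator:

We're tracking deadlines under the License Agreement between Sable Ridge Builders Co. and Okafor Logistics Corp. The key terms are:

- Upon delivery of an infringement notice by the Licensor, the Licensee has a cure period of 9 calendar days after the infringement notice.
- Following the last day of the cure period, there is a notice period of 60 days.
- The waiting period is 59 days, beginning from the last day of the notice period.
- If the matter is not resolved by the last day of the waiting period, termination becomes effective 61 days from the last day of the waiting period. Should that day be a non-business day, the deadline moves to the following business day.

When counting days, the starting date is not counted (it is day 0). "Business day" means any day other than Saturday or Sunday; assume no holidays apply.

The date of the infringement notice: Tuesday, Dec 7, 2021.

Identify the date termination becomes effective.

The last day of the cure period: Dec 7, 2021 + 9 days = Dec 16, 2021.
The last day of the notice period: Dec 16, 2021 + 60 days = Feb 14, 2022.
The last day of the waiting period: Feb 14, 2022 + 59 days = Apr 14, 2022.
The date termination becomes effective: Apr 14, 2022 + 61 days = Jun 14, 2022. Jun 14, 2022 is a Tuesday, so no roll-forward applies.

Jun 14, 2022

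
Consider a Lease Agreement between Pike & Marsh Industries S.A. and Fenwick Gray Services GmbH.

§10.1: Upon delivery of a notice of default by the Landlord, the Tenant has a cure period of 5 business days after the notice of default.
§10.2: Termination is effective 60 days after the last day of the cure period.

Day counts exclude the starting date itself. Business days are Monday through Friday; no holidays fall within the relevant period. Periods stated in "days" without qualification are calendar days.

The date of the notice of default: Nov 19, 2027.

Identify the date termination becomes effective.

From Friday, Nov 19, 2027, 5 business days (Nov 22, Nov 23, Nov 24, Nov 25, Nov 26, skipping weekends) brings us to Friday, Nov 26, 2027, which is the last day of the cure period.
The date termination becomes effective: Nov 26, 2027 + 60 days = Jan 25, 2028.

Jan 25, 2028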